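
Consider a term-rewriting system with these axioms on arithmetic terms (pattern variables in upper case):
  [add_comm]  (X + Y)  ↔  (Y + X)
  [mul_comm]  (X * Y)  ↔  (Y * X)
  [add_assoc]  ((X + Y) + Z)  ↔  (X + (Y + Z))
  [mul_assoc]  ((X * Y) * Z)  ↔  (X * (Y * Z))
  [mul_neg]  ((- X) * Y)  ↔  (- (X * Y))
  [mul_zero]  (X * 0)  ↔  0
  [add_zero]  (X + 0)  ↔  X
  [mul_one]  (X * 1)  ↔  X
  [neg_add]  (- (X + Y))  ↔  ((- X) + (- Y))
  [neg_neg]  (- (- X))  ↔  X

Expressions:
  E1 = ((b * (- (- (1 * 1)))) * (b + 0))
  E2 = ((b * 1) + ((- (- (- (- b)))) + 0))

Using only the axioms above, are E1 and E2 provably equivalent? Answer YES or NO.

All listed rules preserve value, hence provable equivalence implies equal values everywhere; look for a separating assignment.
b=1 gives E1 ↦ 1, E2 ↦ 2; values differ ⇒ not provably equivalent.

NO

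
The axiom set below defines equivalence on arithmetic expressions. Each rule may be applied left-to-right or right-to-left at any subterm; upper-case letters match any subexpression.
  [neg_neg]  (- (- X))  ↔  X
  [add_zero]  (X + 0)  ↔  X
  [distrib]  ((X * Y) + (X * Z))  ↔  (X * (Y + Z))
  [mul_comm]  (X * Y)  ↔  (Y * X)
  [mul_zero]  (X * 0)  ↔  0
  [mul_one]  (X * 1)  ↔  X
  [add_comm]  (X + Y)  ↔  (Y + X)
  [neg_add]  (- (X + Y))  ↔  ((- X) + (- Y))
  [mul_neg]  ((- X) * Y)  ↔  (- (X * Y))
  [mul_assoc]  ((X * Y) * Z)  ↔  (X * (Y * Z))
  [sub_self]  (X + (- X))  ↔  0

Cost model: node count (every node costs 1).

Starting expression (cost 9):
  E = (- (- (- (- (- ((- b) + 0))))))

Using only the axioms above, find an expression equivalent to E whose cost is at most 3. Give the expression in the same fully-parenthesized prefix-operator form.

(- (- b))   [cost 3]

1. [neg_neg →] (- (- (- ((- b) + 0))))  →  (- ((- b) + 0));  E = (- (- (- ((- b) + 0))))
2. [add_zero →] ((- b) + 0)  →  (- b);  E = (- (- (- (- b))))
3. [neg_neg →] (- (- b))  →  b;  cost 3 ≤ 3, done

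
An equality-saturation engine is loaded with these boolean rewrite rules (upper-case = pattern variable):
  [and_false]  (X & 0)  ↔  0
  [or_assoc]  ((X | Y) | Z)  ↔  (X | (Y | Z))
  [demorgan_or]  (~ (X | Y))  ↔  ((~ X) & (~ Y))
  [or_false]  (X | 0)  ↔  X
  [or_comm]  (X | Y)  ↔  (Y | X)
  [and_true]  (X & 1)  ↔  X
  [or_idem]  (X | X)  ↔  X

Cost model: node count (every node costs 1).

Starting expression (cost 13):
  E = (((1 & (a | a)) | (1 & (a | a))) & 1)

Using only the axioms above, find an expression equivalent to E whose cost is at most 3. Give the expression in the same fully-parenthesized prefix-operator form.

step 1: and_true (→) rewrites (((1 & (a | a)) | (1 & (a | a))) & 1) into ((1 & (a | a)) | (1 & (a | a)))
step 2: or_idem (→) rewrites ((1 & (a | a)) | (1 & (a | a))) into (1 & (a | a))
step 3: or_idem (→) rewrites (a | a) into a, reaching cost 3 (bound 3)

(1 & a)   [cost 3]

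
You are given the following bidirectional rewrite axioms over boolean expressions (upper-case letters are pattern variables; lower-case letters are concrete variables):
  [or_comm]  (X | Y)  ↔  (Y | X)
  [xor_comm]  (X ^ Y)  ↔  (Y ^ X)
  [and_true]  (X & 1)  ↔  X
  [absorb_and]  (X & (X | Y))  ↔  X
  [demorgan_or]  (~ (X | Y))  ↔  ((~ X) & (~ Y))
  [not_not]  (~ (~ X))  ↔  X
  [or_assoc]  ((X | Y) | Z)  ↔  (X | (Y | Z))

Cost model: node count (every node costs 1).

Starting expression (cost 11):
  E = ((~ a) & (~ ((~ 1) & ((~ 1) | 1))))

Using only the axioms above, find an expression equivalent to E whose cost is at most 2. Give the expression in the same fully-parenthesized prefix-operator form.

step 1: absorb_and (→) rewrites ((~ 1) & ((~ 1) | 1)) into (~ 1), now ((~ a) & (~ (~ 1)))
step 2: not_not (→) rewrites (~ (~ 1)) into 1, now ((~ a) & 1)
step 3: and_true (→) rewrites ((~ a) & 1) into (~ a), reaching cost 2 (bound 2)

(~ a)   [cost 2]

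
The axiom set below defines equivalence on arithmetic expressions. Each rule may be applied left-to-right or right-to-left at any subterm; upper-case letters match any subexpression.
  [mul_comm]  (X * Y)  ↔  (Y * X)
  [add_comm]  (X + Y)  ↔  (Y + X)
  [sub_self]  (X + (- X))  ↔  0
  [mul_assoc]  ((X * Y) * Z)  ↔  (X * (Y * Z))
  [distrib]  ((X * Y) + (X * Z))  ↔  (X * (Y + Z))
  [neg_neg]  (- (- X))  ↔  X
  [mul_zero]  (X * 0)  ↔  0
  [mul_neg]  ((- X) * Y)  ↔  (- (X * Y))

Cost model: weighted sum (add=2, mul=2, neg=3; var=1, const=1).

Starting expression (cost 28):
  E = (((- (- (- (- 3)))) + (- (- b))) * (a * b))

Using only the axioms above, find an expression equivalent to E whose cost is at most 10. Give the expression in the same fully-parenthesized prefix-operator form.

((3 + b) * (a * b))   [cost 10]

1. [neg_neg →] (- (- b))  →  b;  E = (((- (- (- (- 3)))) + b) * (a * b))
2. [neg_neg →] (- (- (- (- 3))))  →  (- (- 3));  E = (((- (- 3)) + b) * (a * b))
3. [neg_neg →] (- (- 3))  →  3;  cost 10 ≤ 10, done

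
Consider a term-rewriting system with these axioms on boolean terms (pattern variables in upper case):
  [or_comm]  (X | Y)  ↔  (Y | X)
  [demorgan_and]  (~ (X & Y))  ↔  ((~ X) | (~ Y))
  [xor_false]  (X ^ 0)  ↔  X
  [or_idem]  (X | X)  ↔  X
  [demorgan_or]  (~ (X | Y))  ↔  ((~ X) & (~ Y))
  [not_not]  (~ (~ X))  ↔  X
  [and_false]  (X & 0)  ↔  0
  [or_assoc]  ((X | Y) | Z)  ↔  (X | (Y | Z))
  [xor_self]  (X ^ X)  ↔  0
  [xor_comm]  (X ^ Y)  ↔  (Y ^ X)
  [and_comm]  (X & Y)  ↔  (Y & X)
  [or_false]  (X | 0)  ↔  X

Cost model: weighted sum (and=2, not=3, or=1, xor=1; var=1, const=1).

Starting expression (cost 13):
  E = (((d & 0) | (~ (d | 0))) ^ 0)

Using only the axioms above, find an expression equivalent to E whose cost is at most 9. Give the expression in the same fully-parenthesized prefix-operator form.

((~ d) | (d & 0))   [cost 9]

(1) (d | 0)  =[or_false →]=  d    ⊢ (((d & 0) | (~ d)) ^ 0)
(2) ((d & 0) | (~ d))  =[or_comm →]=  ((~ d) | (d & 0))    ⊢ (((~ d) | (d & 0)) ^ 0)
(3) (((~ d) | (d & 0)) ^ 0)  =[xor_false →]=  ((~ d) | (d & 0))    ⊢ cost 9, within 9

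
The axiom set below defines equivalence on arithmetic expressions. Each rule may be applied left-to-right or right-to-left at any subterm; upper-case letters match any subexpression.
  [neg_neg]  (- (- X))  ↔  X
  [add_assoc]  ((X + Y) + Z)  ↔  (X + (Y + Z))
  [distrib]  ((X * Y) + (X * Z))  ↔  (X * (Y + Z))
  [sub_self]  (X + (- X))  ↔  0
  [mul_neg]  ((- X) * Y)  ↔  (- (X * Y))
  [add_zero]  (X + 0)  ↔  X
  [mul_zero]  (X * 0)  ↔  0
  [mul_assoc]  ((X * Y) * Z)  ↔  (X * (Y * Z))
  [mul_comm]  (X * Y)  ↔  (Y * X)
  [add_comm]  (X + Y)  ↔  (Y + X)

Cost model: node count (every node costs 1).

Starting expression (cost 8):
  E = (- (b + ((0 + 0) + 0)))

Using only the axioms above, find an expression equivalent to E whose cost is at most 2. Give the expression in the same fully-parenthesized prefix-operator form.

(- b)   [cost 2]

(1) (0 + 0)  =[add_zero →]=  0    ⊢ (- (b + (0 + 0)))
(2) (0 + 0)  =[add_zero →]=  0    ⊢ (- (b + 0))
(3) (b + 0)  =[add_zero →]=  b    ⊢ cost 2, within 2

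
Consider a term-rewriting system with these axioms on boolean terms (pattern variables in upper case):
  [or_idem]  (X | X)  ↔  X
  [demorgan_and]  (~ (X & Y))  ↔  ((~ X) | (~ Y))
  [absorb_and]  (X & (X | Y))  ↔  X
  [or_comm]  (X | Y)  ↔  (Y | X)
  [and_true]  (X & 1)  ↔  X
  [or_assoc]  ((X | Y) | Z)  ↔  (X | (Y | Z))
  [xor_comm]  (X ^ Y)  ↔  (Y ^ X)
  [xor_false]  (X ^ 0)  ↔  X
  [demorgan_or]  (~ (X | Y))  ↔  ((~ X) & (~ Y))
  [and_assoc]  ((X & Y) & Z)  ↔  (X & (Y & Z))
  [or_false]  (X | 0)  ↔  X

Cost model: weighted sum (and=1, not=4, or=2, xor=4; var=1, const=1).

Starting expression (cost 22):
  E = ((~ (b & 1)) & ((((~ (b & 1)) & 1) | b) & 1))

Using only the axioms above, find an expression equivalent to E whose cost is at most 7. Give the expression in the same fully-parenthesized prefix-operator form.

(~ (b & 1))   [cost 7]

step 1: and_true (→) rewrites ((((~ (b & 1)) & 1) | b) & 1) into (((~ (b & 1)) & 1) | b), now ((~ (b & 1)) & (((~ (b & 1)) & 1) | b))
step 2: and_true (→) rewrites ((~ (b & 1)) & 1) into (~ (b & 1)), now ((~ (b & 1)) & ((~ (b & 1)) | b))
step 3: absorb_and (→) rewrites ((~ (b & 1)) & ((~ (b & 1)) | b)) into (~ (b & 1)), reaching cost 7 (bound 7)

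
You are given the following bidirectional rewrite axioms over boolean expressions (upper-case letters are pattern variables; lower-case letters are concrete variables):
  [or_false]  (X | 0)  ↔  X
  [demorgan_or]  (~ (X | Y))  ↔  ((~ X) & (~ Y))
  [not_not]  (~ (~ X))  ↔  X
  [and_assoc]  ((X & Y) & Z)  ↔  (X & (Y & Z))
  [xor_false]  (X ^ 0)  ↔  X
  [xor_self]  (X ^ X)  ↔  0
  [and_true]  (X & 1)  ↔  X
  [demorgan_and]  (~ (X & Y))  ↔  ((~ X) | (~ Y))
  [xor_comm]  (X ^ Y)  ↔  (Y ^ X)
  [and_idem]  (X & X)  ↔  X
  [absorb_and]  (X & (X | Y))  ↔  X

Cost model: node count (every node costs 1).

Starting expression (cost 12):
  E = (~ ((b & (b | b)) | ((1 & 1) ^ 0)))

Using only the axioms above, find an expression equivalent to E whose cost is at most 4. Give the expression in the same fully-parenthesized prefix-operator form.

(~ (b | 1))   [cost 4]

(1) (b & (b | b))  =[absorb_and →]=  b    ⊢ (~ (b | ((1 & 1) ^ 0)))
(2) (1 & 1)  =[and_true →]=  1    ⊢ (~ (b | (1 ^ 0)))
(3) (1 ^ 0)  =[xor_false →]=  1    ⊢ cost 4, within 4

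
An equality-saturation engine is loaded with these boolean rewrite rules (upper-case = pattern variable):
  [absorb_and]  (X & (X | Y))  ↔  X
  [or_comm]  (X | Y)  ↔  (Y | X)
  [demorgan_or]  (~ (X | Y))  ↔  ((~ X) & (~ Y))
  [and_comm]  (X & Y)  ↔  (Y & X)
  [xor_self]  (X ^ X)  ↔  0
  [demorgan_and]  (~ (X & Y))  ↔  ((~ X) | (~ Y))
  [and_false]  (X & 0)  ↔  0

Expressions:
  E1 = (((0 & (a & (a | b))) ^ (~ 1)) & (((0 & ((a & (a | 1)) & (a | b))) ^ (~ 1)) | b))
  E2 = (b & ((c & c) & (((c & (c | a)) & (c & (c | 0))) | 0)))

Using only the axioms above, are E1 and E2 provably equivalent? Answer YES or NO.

The axioms are sound identities: if E1 ↔* E2 then E1 and E2 evaluate identically under any assignment.
Under a=0, b=1, c=1: E1 evaluates to 0, E2 to 1. Distinct ⇒ no rewrite sequence connects them.

NO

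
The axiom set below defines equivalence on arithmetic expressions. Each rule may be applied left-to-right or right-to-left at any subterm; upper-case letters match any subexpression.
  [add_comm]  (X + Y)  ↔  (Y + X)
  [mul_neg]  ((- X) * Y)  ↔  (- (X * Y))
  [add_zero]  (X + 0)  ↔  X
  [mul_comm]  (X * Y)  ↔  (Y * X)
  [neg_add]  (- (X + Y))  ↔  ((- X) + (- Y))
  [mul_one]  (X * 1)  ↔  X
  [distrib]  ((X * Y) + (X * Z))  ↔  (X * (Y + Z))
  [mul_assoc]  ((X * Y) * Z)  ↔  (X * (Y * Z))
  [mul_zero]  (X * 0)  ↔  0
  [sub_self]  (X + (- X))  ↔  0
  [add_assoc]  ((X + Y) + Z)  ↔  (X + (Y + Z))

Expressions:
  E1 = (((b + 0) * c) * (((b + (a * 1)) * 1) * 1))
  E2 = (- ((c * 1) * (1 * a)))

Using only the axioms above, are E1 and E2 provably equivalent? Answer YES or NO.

All listed rules preserve value, hence provable equivalence implies equal values everywhere; look for a separating assignment.
a=0, b=1, c=1 gives E1 ↦ 1, E2 ↦ 0; values differ ⇒ not provably equivalent.

NO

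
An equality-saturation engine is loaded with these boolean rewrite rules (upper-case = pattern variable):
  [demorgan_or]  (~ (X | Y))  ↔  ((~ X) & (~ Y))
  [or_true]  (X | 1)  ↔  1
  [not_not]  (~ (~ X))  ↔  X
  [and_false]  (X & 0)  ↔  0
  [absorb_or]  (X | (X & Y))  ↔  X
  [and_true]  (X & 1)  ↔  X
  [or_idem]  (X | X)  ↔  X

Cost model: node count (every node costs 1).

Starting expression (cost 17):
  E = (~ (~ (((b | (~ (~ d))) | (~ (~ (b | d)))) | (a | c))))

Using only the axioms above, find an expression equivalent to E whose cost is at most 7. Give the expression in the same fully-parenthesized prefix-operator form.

step 1: not_not (→) rewrites (~ (~ (((b | (~ (~ d))) | (~ (~ (b | d)))) | (a | c)))) into (((b | (~ (~ d))) | (~ (~ (b | d)))) | (a | c))
step 2: not_not (→) rewrites (~ (~ (b | d))) into (b | d), now (((b | (~ (~ d))) | (b | d)) | (a | c))
step 3: not_not (→) rewrites (~ (~ d)) into d, now (((b | d) | (b | d)) | (a | c))
step 4: or_idem (→) rewrites ((b | d) | (b | d)) into (b | d), reaching cost 7 (bound 7)

((b | d) | (a | c))   [cost 7]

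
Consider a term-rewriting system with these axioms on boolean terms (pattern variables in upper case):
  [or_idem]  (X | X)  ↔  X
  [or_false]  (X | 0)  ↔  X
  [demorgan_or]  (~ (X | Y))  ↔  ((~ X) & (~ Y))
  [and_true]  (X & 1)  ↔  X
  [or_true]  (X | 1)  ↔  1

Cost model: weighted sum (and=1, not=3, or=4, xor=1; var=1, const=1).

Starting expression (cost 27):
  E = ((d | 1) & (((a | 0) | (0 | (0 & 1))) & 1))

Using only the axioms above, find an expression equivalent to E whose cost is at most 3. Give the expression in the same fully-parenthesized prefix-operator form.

(1 & a)   [cost 3]

(1) (0 & 1)  =[and_true →]=  0    ⊢ ((d | 1) & (((a | 0) | (0 | 0)) & 1))
(2) (0 | 0)  =[or_idem →]=  0    ⊢ ((d | 1) & (((a | 0) | 0) & 1))
(3) (d | 1)  =[or_true →]=  1    ⊢ (1 & (((a | 0) | 0) & 1))
(4) (a | 0)  =[or_false →]=  a    ⊢ (1 & ((a | 0) & 1))
(5) ((a | 0) & 1)  =[and_true →]=  (a | 0)    ⊢ (1 & (a | 0))
(6) (a | 0)  =[or_false →]=  a    ⊢ cost 3, within 3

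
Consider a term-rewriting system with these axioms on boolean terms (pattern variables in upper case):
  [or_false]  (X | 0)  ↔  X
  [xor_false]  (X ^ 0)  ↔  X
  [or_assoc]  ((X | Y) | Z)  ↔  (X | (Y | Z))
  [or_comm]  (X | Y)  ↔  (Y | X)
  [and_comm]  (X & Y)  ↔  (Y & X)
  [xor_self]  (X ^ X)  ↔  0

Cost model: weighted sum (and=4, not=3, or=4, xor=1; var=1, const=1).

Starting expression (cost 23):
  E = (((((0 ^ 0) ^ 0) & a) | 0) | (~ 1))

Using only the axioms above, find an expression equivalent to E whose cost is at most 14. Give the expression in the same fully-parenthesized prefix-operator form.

((0 & a) | (~ 1))   [cost 14]

1. [xor_false →] ((0 ^ 0) ^ 0)  →  (0 ^ 0);  E = ((((0 ^ 0) & a) | 0) | (~ 1))
2. [xor_false →] (0 ^ 0)  →  0;  E = (((0 & a) | 0) | (~ 1))
3. [or_false →] ((0 & a) | 0)  →  (0 & a);  cost 14 ≤ 14, done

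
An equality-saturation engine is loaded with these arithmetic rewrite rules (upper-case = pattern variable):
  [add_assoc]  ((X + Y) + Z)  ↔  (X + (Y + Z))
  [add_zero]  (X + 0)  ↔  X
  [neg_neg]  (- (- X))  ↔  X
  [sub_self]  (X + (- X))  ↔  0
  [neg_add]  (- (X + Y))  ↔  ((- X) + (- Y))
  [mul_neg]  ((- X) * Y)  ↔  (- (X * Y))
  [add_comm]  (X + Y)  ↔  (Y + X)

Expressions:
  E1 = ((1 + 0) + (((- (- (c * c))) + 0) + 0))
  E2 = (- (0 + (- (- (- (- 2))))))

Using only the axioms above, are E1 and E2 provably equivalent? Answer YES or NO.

Every axiom is a valid identity, so a rewrite proof would force E1 and E2 to agree under every assignment.
At c=0: E1 = 1 but E2 = -2; they differ, so no derivation exists.

NO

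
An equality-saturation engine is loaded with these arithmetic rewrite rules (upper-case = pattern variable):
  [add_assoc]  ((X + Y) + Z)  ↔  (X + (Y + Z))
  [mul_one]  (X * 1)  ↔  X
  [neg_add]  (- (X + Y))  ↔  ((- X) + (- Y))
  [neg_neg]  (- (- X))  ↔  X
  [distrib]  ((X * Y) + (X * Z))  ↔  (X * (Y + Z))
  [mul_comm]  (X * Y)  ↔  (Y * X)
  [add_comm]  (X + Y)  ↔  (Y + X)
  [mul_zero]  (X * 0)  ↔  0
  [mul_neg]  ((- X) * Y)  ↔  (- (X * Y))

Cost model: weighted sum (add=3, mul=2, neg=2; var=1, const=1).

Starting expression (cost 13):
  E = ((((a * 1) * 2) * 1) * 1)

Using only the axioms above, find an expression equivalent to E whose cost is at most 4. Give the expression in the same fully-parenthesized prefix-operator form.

step 1: mul_one (→) rewrites (((a * 1) * 2) * 1) into ((a * 1) * 2), now (((a * 1) * 2) * 1)
step 2: mul_one (→) rewrites (a * 1) into a, now ((a * 2) * 1)
step 3: mul_one (→) rewrites ((a * 2) * 1) into (a * 2), reaching cost 4 (bound 4)

(a * 2)   [cost 4]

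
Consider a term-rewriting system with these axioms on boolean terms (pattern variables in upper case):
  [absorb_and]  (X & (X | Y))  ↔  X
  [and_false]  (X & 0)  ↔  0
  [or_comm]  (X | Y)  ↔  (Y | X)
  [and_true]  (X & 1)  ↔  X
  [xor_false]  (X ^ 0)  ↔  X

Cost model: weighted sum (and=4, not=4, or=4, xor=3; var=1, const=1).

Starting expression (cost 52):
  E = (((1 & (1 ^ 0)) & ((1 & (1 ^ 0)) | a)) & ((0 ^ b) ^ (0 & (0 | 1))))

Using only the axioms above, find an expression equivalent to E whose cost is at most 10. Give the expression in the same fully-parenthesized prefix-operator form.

(1 & (0 ^ b))   [cost 10]

1. [absorb_and →] ((1 & (1 ^ 0)) & ((1 & (1 ^ 0)) | a))  →  (1 & (1 ^ 0));  E = ((1 & (1 ^ 0)) & ((0 ^ b) ^ (0 & (0 | 1))))
2. [xor_false →] (1 ^ 0)  →  1;  E = ((1 & 1) & ((0 ^ b) ^ (0 & (0 | 1))))
3. [absorb_and →] (0 & (0 | 1))  →  0;  E = ((1 & 1) & ((0 ^ b) ^ 0))
4. [xor_false →] ((0 ^ b) ^ 0)  →  (0 ^ b);  E = ((1 & 1) & (0 ^ b))
5. [and_true →] (1 & 1)  →  1;  cost 10 ≤ 10, done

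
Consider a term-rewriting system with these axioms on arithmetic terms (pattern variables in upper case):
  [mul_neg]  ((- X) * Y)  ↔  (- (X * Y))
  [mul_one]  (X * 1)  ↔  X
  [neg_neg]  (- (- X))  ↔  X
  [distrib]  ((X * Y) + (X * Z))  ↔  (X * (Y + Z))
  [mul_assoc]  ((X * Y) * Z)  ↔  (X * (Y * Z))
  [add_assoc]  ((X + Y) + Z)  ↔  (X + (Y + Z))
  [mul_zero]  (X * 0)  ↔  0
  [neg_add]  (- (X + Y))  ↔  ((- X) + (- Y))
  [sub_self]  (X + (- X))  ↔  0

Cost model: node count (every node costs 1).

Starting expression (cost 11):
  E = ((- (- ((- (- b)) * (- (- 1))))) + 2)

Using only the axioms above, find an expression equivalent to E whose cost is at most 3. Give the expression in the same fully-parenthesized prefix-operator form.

(b + 2)   [cost 3]

(1) (- (- ((- (- b)) * (- (- 1)))))  =[neg_neg →]=  ((- (- b)) * (- (- 1)))    ⊢ (((- (- b)) * (- (- 1))) + 2)
(2) (- (- b))  =[neg_neg →]=  b    ⊢ ((b * (- (- 1))) + 2)
(3) (- (- 1))  =[neg_neg →]=  1    ⊢ ((b * 1) + 2)
(4) (b * 1)  =[mul_one →]=  b    ⊢ cost 3, within 3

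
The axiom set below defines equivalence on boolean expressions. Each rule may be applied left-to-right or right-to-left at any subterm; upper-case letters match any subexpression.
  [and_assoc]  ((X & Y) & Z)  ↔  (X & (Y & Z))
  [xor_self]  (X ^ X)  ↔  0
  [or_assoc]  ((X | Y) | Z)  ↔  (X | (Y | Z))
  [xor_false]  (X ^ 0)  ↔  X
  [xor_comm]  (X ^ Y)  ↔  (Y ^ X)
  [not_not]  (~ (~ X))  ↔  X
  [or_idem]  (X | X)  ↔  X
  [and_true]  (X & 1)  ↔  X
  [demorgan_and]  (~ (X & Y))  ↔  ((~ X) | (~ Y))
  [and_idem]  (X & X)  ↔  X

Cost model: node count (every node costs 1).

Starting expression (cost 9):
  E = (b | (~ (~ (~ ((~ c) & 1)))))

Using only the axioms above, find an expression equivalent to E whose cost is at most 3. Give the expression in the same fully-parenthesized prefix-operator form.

(b | c)   [cost 3]

(1) (~ (~ ((~ c) & 1)))  =[not_not →]=  ((~ c) & 1)    ⊢ (b | (~ ((~ c) & 1)))
(2) ((~ c) & 1)  =[and_true →]=  (~ c)    ⊢ (b | (~ (~ c)))
(3) (~ (~ c))  =[not_not →]=  c    ⊢ cost 3, within 3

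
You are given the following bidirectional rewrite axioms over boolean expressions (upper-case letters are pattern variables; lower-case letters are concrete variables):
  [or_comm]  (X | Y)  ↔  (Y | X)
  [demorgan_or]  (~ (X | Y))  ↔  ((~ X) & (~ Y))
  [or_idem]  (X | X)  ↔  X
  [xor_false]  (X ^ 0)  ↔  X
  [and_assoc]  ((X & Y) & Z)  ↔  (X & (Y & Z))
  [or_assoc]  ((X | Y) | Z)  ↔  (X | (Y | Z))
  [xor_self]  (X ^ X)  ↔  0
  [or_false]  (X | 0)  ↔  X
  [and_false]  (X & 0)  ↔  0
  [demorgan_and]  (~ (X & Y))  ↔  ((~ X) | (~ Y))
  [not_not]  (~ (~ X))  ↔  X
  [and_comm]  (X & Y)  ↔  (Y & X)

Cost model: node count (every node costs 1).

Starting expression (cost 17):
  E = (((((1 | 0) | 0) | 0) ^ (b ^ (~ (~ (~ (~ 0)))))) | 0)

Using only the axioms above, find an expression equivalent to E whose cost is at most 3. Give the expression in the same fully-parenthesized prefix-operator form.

1. [not_not →] (~ (~ 0))  →  0;  E = (((((1 | 0) | 0) | 0) ^ (b ^ (~ (~ 0)))) | 0)
2. [or_false →] (((((1 | 0) | 0) | 0) ^ (b ^ (~ (~ 0)))) | 0)  →  ((((1 | 0) | 0) | 0) ^ (b ^ (~ (~ 0))))
3. [not_not →] (~ (~ 0))  →  0;  E = ((((1 | 0) | 0) | 0) ^ (b ^ 0))
4. [or_false →] (((1 | 0) | 0) | 0)  →  ((1 | 0) | 0);  E = (((1 | 0) | 0) ^ (b ^ 0))
5. [or_false →] ((1 | 0) | 0)  →  (1 | 0);  E = ((1 | 0) ^ (b ^ 0))
6. [or_false →] (1 | 0)  →  1;  E = (1 ^ (b ^ 0))
7. [xor_false →] (b ^ 0)  →  b;  cost 3 ≤ 3, done

(1 ^ b)   [cost 3]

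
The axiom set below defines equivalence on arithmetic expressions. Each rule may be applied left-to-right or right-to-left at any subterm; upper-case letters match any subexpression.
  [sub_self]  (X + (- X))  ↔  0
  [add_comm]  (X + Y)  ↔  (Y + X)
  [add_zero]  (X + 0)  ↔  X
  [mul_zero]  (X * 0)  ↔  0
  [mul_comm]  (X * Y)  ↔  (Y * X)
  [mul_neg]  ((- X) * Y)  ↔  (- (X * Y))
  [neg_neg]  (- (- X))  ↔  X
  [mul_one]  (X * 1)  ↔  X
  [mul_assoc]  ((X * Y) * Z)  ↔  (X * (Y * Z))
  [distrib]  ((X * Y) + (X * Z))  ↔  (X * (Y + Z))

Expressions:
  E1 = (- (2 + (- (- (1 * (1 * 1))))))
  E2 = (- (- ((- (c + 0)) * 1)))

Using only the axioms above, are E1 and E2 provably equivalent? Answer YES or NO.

The axioms are sound identities: if E1 ↔* E2 then E1 and E2 evaluate identically under any assignment.
Under c=0: E1 evaluates to -3, E2 to 0. Distinct ⇒ no rewrite sequence connects them.

NO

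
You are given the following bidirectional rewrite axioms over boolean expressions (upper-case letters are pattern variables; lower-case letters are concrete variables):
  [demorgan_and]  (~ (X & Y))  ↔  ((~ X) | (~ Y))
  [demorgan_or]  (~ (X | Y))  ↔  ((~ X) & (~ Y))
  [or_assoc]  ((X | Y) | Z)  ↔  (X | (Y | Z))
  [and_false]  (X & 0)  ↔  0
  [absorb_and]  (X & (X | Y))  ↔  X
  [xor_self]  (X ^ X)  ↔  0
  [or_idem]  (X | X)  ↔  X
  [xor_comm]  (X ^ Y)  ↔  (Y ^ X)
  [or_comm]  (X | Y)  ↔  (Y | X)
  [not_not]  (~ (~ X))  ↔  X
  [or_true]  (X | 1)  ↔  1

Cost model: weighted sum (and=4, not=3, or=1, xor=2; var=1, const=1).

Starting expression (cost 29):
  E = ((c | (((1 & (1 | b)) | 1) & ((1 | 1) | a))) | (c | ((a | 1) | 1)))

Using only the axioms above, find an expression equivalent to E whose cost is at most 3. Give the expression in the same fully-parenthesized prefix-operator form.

(c | 1)   [cost 3]

(1) (1 & (1 | b))  =[absorb_and →]=  1    ⊢ ((c | ((1 | 1) & ((1 | 1) | a))) | (c | ((a | 1) | 1)))
(2) ((a | 1) | 1)  =[or_comm →]=  (1 | (a | 1))    ⊢ ((c | ((1 | 1) & ((1 | 1) | a))) | (c | (1 | (a | 1))))
(3) (a | 1)  =[or_true →]=  1    ⊢ ((c | ((1 | 1) & ((1 | 1) | a))) | (c | (1 | 1)))
(4) ((1 | 1) & ((1 | 1) | a))  =[absorb_and →]=  (1 | 1)    ⊢ ((c | (1 | 1)) | (c | (1 | 1)))
(5) ((c | (1 | 1)) | (c | (1 | 1)))  =[or_idem →]=  (c | (1 | 1))
(6) (1 | 1)  =[or_idem →]=  1    ⊢ cost 3, within 3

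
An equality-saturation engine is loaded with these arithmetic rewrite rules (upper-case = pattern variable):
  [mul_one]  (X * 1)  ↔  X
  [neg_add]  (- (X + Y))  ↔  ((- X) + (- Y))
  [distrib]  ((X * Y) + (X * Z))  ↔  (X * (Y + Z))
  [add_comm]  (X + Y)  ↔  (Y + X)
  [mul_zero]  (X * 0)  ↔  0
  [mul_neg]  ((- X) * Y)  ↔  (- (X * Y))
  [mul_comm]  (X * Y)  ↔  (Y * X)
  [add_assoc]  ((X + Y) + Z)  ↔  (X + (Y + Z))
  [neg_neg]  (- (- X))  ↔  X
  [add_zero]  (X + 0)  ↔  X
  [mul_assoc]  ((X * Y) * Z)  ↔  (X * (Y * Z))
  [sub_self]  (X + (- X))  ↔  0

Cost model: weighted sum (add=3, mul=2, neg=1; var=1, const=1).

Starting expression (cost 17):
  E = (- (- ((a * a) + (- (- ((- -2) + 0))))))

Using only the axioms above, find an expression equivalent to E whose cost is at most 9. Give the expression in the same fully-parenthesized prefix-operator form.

((a * a) + (- -2))   [cost 9]

(1) ((- -2) + 0)  =[add_zero →]=  (- -2)    ⊢ (- (- ((a * a) + (- (- (- -2))))))
(2) (- (- ((a * a) + (- (- (- -2))))))  =[neg_neg →]=  ((a * a) + (- (- (- -2))))
(3) (- (- -2))  =[neg_neg →]=  -2    ⊢ cost 9, within 9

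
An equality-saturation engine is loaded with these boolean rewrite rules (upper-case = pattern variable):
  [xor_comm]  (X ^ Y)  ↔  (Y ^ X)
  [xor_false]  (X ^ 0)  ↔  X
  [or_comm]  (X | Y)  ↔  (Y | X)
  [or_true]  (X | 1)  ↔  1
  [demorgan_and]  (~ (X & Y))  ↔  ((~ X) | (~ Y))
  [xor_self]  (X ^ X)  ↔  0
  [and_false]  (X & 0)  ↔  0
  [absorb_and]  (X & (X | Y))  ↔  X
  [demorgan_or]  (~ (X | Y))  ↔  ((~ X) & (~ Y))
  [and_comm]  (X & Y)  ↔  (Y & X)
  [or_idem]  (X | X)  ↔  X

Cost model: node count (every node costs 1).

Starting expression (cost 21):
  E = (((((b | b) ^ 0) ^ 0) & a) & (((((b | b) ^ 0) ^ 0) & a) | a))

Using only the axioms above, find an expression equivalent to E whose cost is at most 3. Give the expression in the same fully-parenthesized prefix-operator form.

(b & a)   [cost 3]

step 1: absorb_and (→) rewrites (((((b | b) ^ 0) ^ 0) & a) & (((((b | b) ^ 0) ^ 0) & a) | a)) into ((((b | b) ^ 0) ^ 0) & a)
step 2: xor_false (→) rewrites ((b | b) ^ 0) into (b | b), now (((b | b) ^ 0) & a)
step 3: xor_false (→) rewrites ((b | b) ^ 0) into (b | b), now ((b | b) & a)
step 4: or_idem (→) rewrites (b | b) into b, reaching cost 3 (bound 3)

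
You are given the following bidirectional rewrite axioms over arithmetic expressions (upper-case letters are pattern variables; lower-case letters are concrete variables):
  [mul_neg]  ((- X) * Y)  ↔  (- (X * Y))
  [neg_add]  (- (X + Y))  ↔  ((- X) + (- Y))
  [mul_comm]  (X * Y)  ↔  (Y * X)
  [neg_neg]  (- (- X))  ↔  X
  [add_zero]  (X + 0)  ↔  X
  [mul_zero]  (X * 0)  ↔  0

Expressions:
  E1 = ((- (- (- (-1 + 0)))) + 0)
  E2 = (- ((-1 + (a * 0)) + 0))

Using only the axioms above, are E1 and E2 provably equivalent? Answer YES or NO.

YES

step 1: neg_neg (→) rewrites (- (- (- (-1 + 0)))) into (- (-1 + 0)), now ((- (-1 + 0)) + 0)
step 2: add_zero (→) rewrites (-1 + 0) into -1, now ((- -1) + 0)
step 3: add_zero (→) rewrites ((- -1) + 0) into (- -1)
step 4: add_zero (←) rewrites -1 into (-1 + 0), now (- (-1 + 0))
step 5: mul_zero (←) rewrites 0 into (a * 0), now (- (-1 + (a * 0)))
step 6: add_zero (←) rewrites (-1 + (a * 0)) into ((-1 + (a * 0)) + 0), which is E2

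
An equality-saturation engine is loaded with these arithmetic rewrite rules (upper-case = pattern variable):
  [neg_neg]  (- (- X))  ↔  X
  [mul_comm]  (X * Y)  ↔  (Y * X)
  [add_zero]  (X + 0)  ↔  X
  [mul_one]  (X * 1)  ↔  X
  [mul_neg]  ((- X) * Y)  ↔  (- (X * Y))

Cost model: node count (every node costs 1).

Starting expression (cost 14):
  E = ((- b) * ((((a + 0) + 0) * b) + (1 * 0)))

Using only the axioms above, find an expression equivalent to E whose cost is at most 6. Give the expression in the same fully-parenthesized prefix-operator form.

(1) ((a + 0) + 0)  =[add_zero →]=  (a + 0)    ⊢ ((- b) * (((a + 0) * b) + (1 * 0)))
(2) (1 * 0)  =[mul_comm →]=  (0 * 1)    ⊢ ((- b) * (((a + 0) * b) + (0 * 1)))
(3) (a + 0)  =[add_zero →]=  a    ⊢ ((- b) * ((a * b) + (0 * 1)))
(4) (0 * 1)  =[mul_one →]=  0    ⊢ ((- b) * ((a * b) + 0))
(5) ((a * b) + 0)  =[add_zero →]=  (a * b)    ⊢ cost 6, within 6

((- b) * (a * b))   [cost 6]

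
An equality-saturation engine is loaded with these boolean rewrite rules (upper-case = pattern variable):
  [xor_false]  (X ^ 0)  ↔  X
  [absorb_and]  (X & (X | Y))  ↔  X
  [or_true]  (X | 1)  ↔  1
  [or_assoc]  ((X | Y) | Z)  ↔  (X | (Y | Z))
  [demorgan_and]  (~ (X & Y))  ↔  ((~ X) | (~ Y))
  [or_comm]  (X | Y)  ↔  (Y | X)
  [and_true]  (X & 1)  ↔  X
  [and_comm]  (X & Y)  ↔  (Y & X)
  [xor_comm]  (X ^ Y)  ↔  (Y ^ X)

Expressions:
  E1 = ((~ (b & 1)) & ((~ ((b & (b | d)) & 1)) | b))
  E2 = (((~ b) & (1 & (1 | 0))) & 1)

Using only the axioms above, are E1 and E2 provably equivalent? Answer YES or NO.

YES

(1) (b & (b | d))  =[absorb_and →]=  b    ⊢ ((~ (b & 1)) & ((~ (b & 1)) | b))
(2) ((~ (b & 1)) & ((~ (b & 1)) | b))  =[absorb_and →]=  (~ (b & 1))
(3) (b & 1)  =[and_true →]=  b    ⊢ (~ b)
(4) (~ b)  =[and_true ←]=  ((~ b) & 1)
(5) (~ b)  =[and_true ←]=  ((~ b) & 1)    ⊢ (((~ b) & 1) & 1)
(6) 1  =[absorb_and ←]=  (1 & (1 | 0))    ⊢ E2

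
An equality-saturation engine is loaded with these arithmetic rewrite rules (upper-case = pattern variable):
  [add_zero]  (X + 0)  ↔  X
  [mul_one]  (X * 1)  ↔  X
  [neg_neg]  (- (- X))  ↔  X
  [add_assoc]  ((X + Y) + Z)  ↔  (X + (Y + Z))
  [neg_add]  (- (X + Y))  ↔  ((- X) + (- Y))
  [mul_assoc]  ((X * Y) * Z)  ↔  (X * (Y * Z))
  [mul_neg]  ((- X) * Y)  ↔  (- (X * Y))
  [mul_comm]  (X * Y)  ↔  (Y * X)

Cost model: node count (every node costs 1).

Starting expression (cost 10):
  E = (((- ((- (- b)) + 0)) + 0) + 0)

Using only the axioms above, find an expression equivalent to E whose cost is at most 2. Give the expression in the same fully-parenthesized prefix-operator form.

step 1: neg_neg (→) rewrites (- (- b)) into b, now (((- (b + 0)) + 0) + 0)
step 2: add_zero (→) rewrites (((- (b + 0)) + 0) + 0) into ((- (b + 0)) + 0)
step 3: add_zero (→) rewrites ((- (b + 0)) + 0) into (- (b + 0))
step 4: add_zero (→) rewrites (b + 0) into b, reaching cost 2 (bound 2)

(- b)   [cost 2]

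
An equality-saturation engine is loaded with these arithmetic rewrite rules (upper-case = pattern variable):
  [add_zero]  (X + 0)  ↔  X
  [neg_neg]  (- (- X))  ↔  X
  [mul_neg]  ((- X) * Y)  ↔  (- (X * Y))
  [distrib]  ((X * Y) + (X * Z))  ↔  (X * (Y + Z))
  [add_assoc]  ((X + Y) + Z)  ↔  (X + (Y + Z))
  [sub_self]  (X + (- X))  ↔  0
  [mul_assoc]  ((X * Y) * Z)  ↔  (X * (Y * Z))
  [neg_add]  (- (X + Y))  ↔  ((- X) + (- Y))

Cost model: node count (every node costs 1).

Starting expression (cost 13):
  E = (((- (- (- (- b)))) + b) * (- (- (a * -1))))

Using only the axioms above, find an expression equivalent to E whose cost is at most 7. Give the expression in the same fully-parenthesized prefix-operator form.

step 1: neg_neg (→) rewrites (- (- (- (- b)))) into (- (- b)), now (((- (- b)) + b) * (- (- (a * -1))))
step 2: neg_neg (→) rewrites (- (- (a * -1))) into (a * -1), now (((- (- b)) + b) * (a * -1))
step 3: neg_neg (→) rewrites (- (- b)) into b, reaching cost 7 (bound 7)

((b + b) * (a * -1))   [cost 7]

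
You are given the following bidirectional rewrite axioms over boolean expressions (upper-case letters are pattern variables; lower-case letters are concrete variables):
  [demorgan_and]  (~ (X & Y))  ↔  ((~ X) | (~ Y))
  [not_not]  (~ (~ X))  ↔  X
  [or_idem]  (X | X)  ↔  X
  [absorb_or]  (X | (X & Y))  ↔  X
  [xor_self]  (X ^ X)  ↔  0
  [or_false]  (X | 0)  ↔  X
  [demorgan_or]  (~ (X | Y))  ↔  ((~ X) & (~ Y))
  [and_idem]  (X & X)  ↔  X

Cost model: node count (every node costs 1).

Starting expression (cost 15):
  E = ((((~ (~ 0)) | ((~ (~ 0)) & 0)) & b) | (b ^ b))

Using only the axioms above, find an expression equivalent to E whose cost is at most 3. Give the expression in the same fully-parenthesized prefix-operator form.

1. [absorb_or →] ((~ (~ 0)) | ((~ (~ 0)) & 0))  →  (~ (~ 0));  E = (((~ (~ 0)) & b) | (b ^ b))
2. [xor_self →] (b ^ b)  →  0;  E = (((~ (~ 0)) & b) | 0)
3. [not_not →] (~ (~ 0))  →  0;  E = ((0 & b) | 0)
4. [or_false →] ((0 & b) | 0)  →  (0 & b);  cost 3 ≤ 3, done

(0 & b)   [cost 3]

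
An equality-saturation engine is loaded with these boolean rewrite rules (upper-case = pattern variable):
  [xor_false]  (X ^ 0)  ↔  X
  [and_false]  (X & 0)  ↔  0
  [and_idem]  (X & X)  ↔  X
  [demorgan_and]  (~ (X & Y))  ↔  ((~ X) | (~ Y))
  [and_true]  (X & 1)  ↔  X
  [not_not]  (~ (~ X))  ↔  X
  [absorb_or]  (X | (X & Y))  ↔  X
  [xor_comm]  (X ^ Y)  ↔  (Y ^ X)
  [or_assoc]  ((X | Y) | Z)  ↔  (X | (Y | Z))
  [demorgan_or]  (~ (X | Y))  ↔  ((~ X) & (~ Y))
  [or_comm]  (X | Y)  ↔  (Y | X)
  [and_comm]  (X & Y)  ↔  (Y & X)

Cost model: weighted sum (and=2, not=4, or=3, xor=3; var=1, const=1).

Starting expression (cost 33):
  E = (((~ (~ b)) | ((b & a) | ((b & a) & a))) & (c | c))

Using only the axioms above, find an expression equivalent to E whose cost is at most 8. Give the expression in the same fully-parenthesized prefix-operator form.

(b & (c | c))   [cost 8]

1. [absorb_or →] ((b & a) | ((b & a) & a))  →  (b & a);  E = (((~ (~ b)) | (b & a)) & (c | c))
2. [not_not →] (~ (~ b))  →  b;  E = ((b | (b & a)) & (c | c))
3. [absorb_or →] (b | (b & a))  →  b;  cost 8 ≤ 8, done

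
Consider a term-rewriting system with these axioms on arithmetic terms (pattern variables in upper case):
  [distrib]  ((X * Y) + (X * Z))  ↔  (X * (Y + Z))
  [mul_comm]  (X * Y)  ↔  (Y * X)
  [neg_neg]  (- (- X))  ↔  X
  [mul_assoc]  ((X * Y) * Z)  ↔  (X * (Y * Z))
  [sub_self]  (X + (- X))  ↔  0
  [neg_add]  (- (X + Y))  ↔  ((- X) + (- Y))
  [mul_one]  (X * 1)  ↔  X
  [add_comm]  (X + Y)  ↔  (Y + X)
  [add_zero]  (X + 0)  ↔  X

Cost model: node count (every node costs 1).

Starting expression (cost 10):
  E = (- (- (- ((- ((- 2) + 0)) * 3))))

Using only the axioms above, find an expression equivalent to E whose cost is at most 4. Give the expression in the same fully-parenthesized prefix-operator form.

1. [add_zero →] ((- 2) + 0)  →  (- 2);  E = (- (- (- ((- (- 2)) * 3))))
2. [neg_neg →] (- (- 2))  →  2;  E = (- (- (- (2 * 3))))
3. [neg_neg →] (- (- (- (2 * 3))))  →  (- (2 * 3));  cost 4 ≤ 4, done

(- (2 * 3))   [cost 4]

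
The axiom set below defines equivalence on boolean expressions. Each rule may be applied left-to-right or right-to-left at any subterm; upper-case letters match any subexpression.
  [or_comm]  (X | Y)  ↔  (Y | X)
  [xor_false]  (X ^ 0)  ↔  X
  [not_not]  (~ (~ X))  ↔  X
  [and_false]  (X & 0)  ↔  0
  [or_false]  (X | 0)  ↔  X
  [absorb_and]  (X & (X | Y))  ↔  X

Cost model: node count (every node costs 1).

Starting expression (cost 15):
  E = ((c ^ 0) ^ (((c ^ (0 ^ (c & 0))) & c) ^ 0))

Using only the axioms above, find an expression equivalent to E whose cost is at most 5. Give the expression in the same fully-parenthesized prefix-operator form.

(c ^ (c & c))   [cost 5]

(1) (((c ^ (0 ^ (c & 0))) & c) ^ 0)  =[xor_false →]=  ((c ^ (0 ^ (c & 0))) & c)    ⊢ ((c ^ 0) ^ ((c ^ (0 ^ (c & 0))) & c))
(2) (c & 0)  =[and_false →]=  0    ⊢ ((c ^ 0) ^ ((c ^ (0 ^ 0)) & c))
(3) (0 ^ 0)  =[xor_false →]=  0    ⊢ ((c ^ 0) ^ ((c ^ 0) & c))
(4) (c ^ 0)  =[xor_false →]=  c    ⊢ (c ^ ((c ^ 0) & c))
(5) (c ^ 0)  =[xor_false →]=  c    ⊢ cost 5, within 5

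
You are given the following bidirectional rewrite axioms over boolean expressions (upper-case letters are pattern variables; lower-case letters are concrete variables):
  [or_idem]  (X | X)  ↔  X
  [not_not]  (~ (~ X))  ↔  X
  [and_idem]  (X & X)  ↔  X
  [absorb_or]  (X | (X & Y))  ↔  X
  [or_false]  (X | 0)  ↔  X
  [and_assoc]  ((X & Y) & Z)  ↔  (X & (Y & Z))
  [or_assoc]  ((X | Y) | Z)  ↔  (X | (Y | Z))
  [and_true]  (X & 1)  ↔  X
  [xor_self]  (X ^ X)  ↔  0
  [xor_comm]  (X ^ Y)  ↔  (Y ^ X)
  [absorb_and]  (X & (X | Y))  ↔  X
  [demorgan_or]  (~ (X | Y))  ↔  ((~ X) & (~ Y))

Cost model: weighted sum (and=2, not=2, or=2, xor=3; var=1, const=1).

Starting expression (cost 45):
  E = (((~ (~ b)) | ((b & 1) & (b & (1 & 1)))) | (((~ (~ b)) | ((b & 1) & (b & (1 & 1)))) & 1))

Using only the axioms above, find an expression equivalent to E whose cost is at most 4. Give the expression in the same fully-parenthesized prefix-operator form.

(b | b)   [cost 4]

step 1: absorb_or (→) rewrites (((~ (~ b)) | ((b & 1) & (b & (1 & 1)))) | (((~ (~ b)) | ((b & 1) & (b & (1 & 1)))) & 1)) into ((~ (~ b)) | ((b & 1) & (b & (1 & 1))))
step 2: and_idem (→) rewrites (1 & 1) into 1, now ((~ (~ b)) | ((b & 1) & (b & 1)))
step 3: and_idem (→) rewrites ((b & 1) & (b & 1)) into (b & 1), now ((~ (~ b)) | (b & 1))
step 4: and_true (→) rewrites (b & 1) into b, now ((~ (~ b)) | b)
step 5: not_not (→) rewrites (~ (~ b)) into b, reaching cost 4 (bound 4)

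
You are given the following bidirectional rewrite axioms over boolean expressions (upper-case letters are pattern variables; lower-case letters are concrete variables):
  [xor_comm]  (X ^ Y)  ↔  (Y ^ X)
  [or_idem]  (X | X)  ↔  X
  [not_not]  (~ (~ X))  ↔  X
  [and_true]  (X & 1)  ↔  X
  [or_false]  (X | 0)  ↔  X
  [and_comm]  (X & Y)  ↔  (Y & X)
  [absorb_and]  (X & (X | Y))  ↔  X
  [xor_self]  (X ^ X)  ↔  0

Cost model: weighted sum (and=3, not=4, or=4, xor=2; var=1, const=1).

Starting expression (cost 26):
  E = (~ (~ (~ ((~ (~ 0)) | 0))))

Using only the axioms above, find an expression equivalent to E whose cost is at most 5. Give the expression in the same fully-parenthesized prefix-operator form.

(~ 0)   [cost 5]

(1) (~ (~ 0))  =[not_not →]=  0    ⊢ (~ (~ (~ (0 | 0))))
(2) (0 | 0)  =[or_idem →]=  0    ⊢ (~ (~ (~ 0)))
(3) (~ (~ 0))  =[not_not →]=  0    ⊢ cost 5, within 5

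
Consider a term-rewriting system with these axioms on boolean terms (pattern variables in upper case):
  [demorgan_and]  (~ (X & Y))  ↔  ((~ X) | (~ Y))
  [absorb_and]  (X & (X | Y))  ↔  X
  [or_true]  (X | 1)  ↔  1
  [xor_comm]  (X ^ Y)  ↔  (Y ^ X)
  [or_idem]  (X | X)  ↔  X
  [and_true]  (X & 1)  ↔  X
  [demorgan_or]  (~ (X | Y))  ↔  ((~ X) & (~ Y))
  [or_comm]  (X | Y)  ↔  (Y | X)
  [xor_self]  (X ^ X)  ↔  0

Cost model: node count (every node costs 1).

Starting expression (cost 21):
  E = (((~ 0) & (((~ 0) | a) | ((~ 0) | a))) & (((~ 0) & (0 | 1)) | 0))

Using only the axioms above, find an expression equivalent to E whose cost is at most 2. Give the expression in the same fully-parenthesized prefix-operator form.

1. [or_idem →] (((~ 0) | a) | ((~ 0) | a))  →  ((~ 0) | a);  E = (((~ 0) & ((~ 0) | a)) & (((~ 0) & (0 | 1)) | 0))
2. [absorb_and →] ((~ 0) & ((~ 0) | a))  →  (~ 0);  E = ((~ 0) & (((~ 0) & (0 | 1)) | 0))
3. [or_true →] (0 | 1)  →  1;  E = ((~ 0) & (((~ 0) & 1) | 0))
4. [and_true →] ((~ 0) & 1)  →  (~ 0);  E = ((~ 0) & ((~ 0) | 0))
5. [absorb_and →] ((~ 0) & ((~ 0) | 0))  →  (~ 0);  cost 2 ≤ 2, done

(~ 0)   [cost 2]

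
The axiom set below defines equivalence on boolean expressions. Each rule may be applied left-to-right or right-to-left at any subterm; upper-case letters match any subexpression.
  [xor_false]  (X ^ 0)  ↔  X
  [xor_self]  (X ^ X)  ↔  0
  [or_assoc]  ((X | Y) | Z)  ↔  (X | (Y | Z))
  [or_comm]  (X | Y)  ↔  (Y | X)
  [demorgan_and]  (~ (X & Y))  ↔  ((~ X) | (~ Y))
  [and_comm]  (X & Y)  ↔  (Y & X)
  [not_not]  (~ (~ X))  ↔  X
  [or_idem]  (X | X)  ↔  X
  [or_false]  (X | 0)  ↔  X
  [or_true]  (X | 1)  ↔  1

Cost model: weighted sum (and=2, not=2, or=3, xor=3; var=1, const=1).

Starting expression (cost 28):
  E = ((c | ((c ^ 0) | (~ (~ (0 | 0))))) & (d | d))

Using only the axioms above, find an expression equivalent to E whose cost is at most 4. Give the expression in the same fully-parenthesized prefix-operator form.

(c & d)   [cost 4]

step 1: or_idem (→) rewrites (0 | 0) into 0, now ((c | ((c ^ 0) | (~ (~ 0)))) & (d | d))
step 2: not_not (→) rewrites (~ (~ 0)) into 0, now ((c | ((c ^ 0) | 0)) & (d | d))
step 3: xor_false (→) rewrites (c ^ 0) into c, now ((c | (c | 0)) & (d | d))
step 4: or_false (→) rewrites (c | 0) into c, now ((c | c) & (d | d))
step 5: or_idem (→) rewrites (d | d) into d, now ((c | c) & d)
step 6: or_idem (→) rewrites (c | c) into c, reaching cost 4 (bound 4)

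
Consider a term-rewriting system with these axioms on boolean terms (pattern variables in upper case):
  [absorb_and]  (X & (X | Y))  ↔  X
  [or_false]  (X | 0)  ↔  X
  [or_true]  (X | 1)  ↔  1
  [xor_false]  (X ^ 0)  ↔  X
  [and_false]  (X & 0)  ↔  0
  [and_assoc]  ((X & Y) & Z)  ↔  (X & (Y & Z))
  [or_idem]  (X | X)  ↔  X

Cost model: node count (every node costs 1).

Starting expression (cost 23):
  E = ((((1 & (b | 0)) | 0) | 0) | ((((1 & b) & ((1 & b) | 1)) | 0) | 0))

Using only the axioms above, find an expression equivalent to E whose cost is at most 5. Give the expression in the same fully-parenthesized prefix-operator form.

((1 & b) | 0)   [cost 5]

(1) ((1 & b) & ((1 & b) | 1))  =[absorb_and →]=  (1 & b)    ⊢ ((((1 & (b | 0)) | 0) | 0) | (((1 & b) | 0) | 0))
(2) (b | 0)  =[or_false →]=  b    ⊢ ((((1 & b) | 0) | 0) | (((1 & b) | 0) | 0))
(3) ((((1 & b) | 0) | 0) | (((1 & b) | 0) | 0))  =[or_idem →]=  (((1 & b) | 0) | 0)
(4) (((1 & b) | 0) | 0)  =[or_false →]=  ((1 & b) | 0)    ⊢ cost 5, within 5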